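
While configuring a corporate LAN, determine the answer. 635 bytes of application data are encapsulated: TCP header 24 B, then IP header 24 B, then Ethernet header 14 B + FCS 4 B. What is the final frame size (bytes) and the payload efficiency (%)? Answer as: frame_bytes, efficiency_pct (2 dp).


TCP segment = 635 + 24 = 659 B
IP packet = 659 + 24 = 683 B
Ethernet frame = 683 + 14 + 4 = 701 B
Efficiency = app / frame = 635 / 701 = 0.905849 = 90.5849% -> 90.58% (2 dp)

701, 90.58


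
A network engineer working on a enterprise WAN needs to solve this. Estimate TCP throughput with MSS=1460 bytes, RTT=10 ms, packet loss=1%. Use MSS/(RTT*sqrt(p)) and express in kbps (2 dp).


Given: MSS = 1460 bytes, RTT = 10 ms, loss = 1%
RTT in seconds = 10 / 1000 = 0.01
Loss rate = 1% = 0.01
sqrt(loss) = sqrt(0.01) = 0.1
Throughput (bytes/s) = 1460 / (0.01 * 0.1) = 1460000.0000
Throughput (kbps) = 1460000.0000 * 8 / 1000 = 11680.000000 -> 11680.00 kbps (2 dp)

11680.00


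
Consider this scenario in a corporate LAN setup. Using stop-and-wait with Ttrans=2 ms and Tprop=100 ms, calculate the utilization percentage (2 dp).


Given: Ttrans = 2 ms, Tprop = 100 ms
RTT = 2 * Tprop = 2 * 100 = 200 ms
U = Ttrans / (Ttrans + RTT)
U = 2 / (2 + 200)
U = 2 / 202 = 0.009901
U% = 0.99%

0.99


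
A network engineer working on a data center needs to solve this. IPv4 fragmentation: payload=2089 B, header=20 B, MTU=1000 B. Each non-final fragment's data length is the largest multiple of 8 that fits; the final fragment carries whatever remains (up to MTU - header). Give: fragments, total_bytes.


Max data per non-final fragment = floor((MTU - header)/8)*8 = floor((1000 - 20)/8)*8 = floor(980/8)*8 = 976 B
Final fragment needs no 8-byte alignment: it can carry up to MTU - header = 980 B
Non-final fragments needed = ceil((payload - 980) / 976) = ceil(1109/976) = ceil(1.1363) = 2
Number of fragments = 2 + 1 = 3
Fragment sizes (data): 2 * 976 B + 137 B (last, 137 <= 980 OK)
Total bytes sent = payload + n_frags * header = 2089 + 3*20 = 2089 + 60 = 2149 B

3, 2149


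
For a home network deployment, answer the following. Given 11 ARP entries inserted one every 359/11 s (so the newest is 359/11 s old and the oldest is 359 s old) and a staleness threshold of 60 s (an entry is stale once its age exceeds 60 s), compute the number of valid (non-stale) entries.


Ages are k * 359/11 s for k = 1..11 (spacing = 32.6364 s).
Entry k is valid iff k * 359/11 <= 60 iff k <= 11 * 60 / 359 = 1.8384
n_valid = floor(1.8384) = 1
(n_stale = 11 - 1 = 10)

1


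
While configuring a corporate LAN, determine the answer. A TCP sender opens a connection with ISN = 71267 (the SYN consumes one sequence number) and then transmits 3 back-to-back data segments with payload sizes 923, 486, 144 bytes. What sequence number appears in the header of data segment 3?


The SYN occupies sequence number ISN = 71267, so the first data byte is ISN + 1 = 71268.
SEQ of data segment i = (ISN + 1) + sum of payload sizes of segments 1..i-1.
Segment 1: SEQ = 71268, payload = 923 bytes
Segment 2: SEQ = 72191, payload = 486 bytes
Segment 3: SEQ = 72677, payload = 144 bytes
SEQ of segment 3 = 71268 + 923 + 486 = 72677

72677


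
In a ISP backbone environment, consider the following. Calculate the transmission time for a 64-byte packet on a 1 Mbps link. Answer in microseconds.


Given: packet = 64 bytes, bandwidth = 1 Mbps
Packet in bits = 64 * 8 = 512 bits
Bandwidth = 1 * 10^6 = 1000000 bps
Time = 512 / 1000000 seconds
Time in us = 512 * 10^6 / 1000000 = 512

512


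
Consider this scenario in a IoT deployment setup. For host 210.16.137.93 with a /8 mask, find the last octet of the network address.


Given: IP = 210.16.137.93, prefix = /8
Subnet mask = 255.0.0.0
Last octet of IP: 93
Last octet of mask: 0
Network last octet = 93 AND 0 = 0

0


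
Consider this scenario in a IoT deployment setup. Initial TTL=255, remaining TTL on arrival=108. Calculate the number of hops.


Given: initial TTL = 255, received TTL = 108
Hops = initial TTL - received TTL
Hops = 255 - 108 = 147

147


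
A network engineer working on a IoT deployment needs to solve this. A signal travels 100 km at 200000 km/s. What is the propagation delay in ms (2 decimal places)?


Given: distance = 100 km, speed = 200000 km/s
Delay = distance / speed = 100 / 200000 seconds
Delay in ms = 100 * 1000 / 200000
Delay = 0.5000 ms
Rounded to 2 dp = 0.50 ms

0.50


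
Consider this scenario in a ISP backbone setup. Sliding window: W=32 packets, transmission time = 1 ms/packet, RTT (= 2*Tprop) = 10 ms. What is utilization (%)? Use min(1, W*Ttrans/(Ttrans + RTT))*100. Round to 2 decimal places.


Given: W = 32, Ttrans = 1 ms, RTT = 10 ms (= 2 * Tprop, Tprop = 5 ms)
Cycle time = Ttrans + RTT = 1 + 10 = 11 ms (first packet sent until its ACK returns)
W * Ttrans = 32 * 1 = 32 ms of sending per cycle
W * Ttrans / (Ttrans + RTT) = 32 / 11 = 2.909091
U = min(1, 2.909091) = 1.000000
U% = 100.00%

100.00


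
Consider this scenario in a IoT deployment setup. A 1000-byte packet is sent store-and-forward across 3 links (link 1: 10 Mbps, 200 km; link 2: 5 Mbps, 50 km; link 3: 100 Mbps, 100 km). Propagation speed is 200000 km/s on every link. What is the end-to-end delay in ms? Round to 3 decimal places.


Packet = 1000 bytes = 8000 bits. Store-and-forward: sum (t_trans + t_prop) per link.
Link 1: t_trans = 8000/(10*10^6) s = 0.8000 ms; t_prop = 200/200000 s = 1.0000 ms; subtotal = 1.8000 ms
Link 2: t_trans = 8000/(5*10^6) s = 1.6000 ms; t_prop = 50/200000 s = 0.2500 ms; subtotal = 1.8500 ms
Link 3: t_trans = 8000/(100*10^6) s = 0.0800 ms; t_prop = 100/200000 s = 0.5000 ms; subtotal = 0.5800 ms
End-to-end = 1.8000 + 1.8500 + 0.5800 = 4.2300 ms -> 4.230 ms (3 dp)

4.230


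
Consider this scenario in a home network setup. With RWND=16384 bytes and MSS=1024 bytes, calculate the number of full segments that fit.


Given: RWND = 16384 bytes, MSS = 1024 bytes
Full segments = floor(RWND / MSS)
Full segments = floor(16384 / 1024)
Full segments = floor(16.0) = 16

16


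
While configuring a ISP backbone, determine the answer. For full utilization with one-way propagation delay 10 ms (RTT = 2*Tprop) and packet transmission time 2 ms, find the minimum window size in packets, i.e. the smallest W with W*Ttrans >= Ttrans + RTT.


Given: Ttrans = 2 ms, RTT = 20 ms (= 2 * Tprop, Tprop = 10 ms)
Time until first ACK returns = Ttrans + RTT = 2 + 20 = 22 ms
Need W * Ttrans >= Ttrans + RTT  ->  W >= (Ttrans + RTT) / Ttrans
(Ttrans + RTT) / Ttrans = 22 / 2 = 11
W_min = ceil(11) = 11

11


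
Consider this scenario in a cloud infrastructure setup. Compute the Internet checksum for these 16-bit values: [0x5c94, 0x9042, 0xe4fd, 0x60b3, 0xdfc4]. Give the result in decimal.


Given words: [0x5c94, 0x9042, 0xe4fd, 0x60b3, 0xdfc4]
Step 1: Sum all words
Raw sum = 23700 + 36930 + 58621 + 24755 + 57284 = 201290
Step 2: Fold carry: (4682 + 3) = 4685
One's complement = ~4685 & 0xFFFF = 60850

60850


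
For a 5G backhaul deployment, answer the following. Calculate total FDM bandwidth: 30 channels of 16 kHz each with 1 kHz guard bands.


Given: 30 channels, 16 kHz each, guard = 1 kHz
Channel bandwidth = 30 * 16 = 480 kHz
Guard bands = 29 gaps * 1 kHz = 29 kHz
Total = 480 + 29 = 509 kHz

509


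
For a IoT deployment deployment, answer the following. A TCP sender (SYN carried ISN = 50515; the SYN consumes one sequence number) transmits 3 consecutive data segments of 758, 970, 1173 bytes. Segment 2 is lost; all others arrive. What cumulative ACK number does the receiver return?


SYN uses sequence number 50515; first data byte = ISN + 1 = 50516.
Segment 1: SEQ = 50516, len = 758 B, covers [50516, 51273]
Segment 2: SEQ = 51274, len = 970 B, covers [51274, 52243] [LOST]
Segment 3: SEQ = 52244, len = 1173 B, covers [52244, 53416]
In-order data received: bytes [50516, 51273] (segments 1..1).
Segment 2 missing -> gap begins at byte 51274; later segments buffered out of order.
Cumulative ACK = next expected in-order byte = 50516 + 758 = 51274

51274


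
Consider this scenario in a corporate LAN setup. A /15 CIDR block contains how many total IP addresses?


Given: CIDR prefix /15
Host bits = 32 - 15 = 17
Total addresses = 2^17 = 131072

131072


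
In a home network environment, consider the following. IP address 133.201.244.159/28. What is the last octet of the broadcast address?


Given: IP = 133.201.244.159, prefix = /28
Host bits = 32 - 28 = 4
Network last octet = 159 AND mask = 144
Host part size = 2^4 - 1 = 15
Broadcast last octet = 144 OR 15 = 159

159


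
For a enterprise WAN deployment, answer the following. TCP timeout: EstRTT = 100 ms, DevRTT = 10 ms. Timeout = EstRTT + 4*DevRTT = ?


Given: EstRTT = 100 ms, DevRTT = 10 ms
Timeout = EstRTT + 4 * DevRTT
4 * DevRTT = 4 * 10 = 40
Timeout = 100 + 40 = 140 ms

140


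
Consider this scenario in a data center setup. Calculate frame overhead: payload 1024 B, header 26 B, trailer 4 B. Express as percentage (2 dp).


Given: payload = 1024 B, header = 26 B, trailer = 4 B
Overhead bytes = header + trailer = 26 + 4 = 30
Total frame = payload + overhead = 1024 + 30 = 1054
Overhead % = 30 / 1054 * 100 = 2.8463% -> 2.85% (2 dp)

2.85


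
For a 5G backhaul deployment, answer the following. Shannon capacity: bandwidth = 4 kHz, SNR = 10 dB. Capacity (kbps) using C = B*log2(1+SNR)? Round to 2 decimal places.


Given: B = 4 kHz, SNR = 10 dB
SNR linear = 10^(10/10) = 10
1 + SNR = 11
log2(11) = 3.4594316186
C = 4 * 1000 * 3.4594316186 = 13837.7265 bps
C = 13.837726 kbps -> 13.84 kbps (2 dp)

13.84


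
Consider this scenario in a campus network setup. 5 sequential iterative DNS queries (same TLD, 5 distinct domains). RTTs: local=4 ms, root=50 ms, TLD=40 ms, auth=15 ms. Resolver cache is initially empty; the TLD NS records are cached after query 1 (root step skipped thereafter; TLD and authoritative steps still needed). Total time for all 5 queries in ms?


Lookup 1 (cold cache): local + root + TLD + auth = 4 + 50 + 40 + 15 = 109 ms
Lookups 2..5 (TLD NS cached -> skip root; new domain -> still ask TLD and auth): local + TLD + auth = 4 + 40 + 15 = 59 ms each
Remaining 4 lookups: 4 * 59 = 236 ms
Total = 109 + 236 = 345 ms

345


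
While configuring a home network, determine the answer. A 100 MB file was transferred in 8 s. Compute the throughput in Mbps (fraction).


Given: file = 100 MB, time = 8 s
File in Mb = 100 * 8 = 800 Mb
Throughput = 800 / 8 Mbps
Throughput = 100 Mbps

100


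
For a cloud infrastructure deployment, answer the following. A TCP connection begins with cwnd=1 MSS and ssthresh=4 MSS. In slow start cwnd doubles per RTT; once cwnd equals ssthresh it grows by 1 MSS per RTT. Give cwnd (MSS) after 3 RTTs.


RTT 0: cwnd = 1 MSS (initial)
RTT 1: cwnd = 2 MSS (slow start, doubled)
RTT 2: cwnd = 4 MSS (slow start, doubled)
RTT 3: cwnd = 5 MSS (congestion avoidance, +1)

5


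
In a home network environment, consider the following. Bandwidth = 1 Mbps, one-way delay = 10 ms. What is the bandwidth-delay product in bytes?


Given: bandwidth = 1 Mbps, delay = 10 ms
BDP in bits = 1 * 10^6 * 10 / 1000
BDP in bits = 10000
BDP in bytes = 10000 / 8 = 1250

1250


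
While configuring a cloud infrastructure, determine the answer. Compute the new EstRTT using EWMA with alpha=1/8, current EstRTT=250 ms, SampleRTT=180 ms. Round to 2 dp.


Given: EstRTT = 250 ms, SampleRTT = 180 ms, alpha = 1/8
New EstRTT = (1 - alpha) * EstRTT + alpha * SampleRTT
(7/8) * 250 = 218.75
(1/8) * 180 = 22.5
New EstRTT = 218.75 + 22.5 = 241.25 ms -> 241.25 ms (2 dp)

241.25


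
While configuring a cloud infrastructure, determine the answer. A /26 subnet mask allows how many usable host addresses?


Given: subnet mask /26
Host bits = 32 - 26 = 6
Total addresses = 2^6 = 64
Usable hosts = 64 - 2 (network + broadcast) = 62

62


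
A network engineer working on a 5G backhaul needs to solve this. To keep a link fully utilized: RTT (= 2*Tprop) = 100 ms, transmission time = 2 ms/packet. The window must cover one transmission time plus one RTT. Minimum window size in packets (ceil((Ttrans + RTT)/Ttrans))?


Given: Ttrans = 2 ms, RTT = 100 ms (= 2 * Tprop, Tprop = 50 ms)
Time until first ACK returns = Ttrans + RTT = 2 + 100 = 102 ms
Need W * Ttrans >= Ttrans + RTT  ->  W >= (Ttrans + RTT) / Ttrans
(Ttrans + RTT) / Ttrans = 102 / 2 = 51
W_min = ceil(51) = 51

51


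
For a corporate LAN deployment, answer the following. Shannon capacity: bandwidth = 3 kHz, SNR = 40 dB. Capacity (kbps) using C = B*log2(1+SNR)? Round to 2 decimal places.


Given: B = 3 kHz, SNR = 40 dB
SNR linear = 10^(40/10) = 10000
1 + SNR = 10001
log2(10001) = 13.2878566418
C = 3 * 1000 * 13.2878566418 = 39863.5699 bps
C = 39.863570 kbps -> 39.86 kbps (2 dp)

39.86


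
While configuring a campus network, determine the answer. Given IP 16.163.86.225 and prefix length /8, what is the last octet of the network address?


Given: IP = 16.163.86.225, prefix = /8
Subnet mask = 255.0.0.0
Last octet of IP: 225
Last octet of mask: 0
Network last octet = 225 AND 0 = 0

0


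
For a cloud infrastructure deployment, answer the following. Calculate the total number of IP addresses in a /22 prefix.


Given: CIDR prefix /22
Host bits = 32 - 22 = 10
Total addresses = 2^10 = 1024

1024


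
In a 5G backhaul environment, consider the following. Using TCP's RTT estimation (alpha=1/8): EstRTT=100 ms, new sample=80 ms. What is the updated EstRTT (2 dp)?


Given: EstRTT = 100 ms, SampleRTT = 80 ms, alpha = 1/8
New EstRTT = (1 - alpha) * EstRTT + alpha * SampleRTT
(7/8) * 100 = 87.5
(1/8) * 80 = 10
New EstRTT = 87.5 + 10 = 97.5 ms -> 97.50 ms (2 dp)

97.50


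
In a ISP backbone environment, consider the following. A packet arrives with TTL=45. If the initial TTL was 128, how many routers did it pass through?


Given: initial TTL = 128, received TTL = 45
Hops = initial TTL - received TTL
Hops = 128 - 45 = 83

83


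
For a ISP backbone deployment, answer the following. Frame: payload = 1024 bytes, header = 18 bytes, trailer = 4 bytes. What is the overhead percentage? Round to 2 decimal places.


Given: payload = 1024 B, header = 18 B, trailer = 4 B
Overhead bytes = header + trailer = 18 + 4 = 22
Total frame = payload + overhead = 1024 + 22 = 1046
Overhead % = 22 / 1046 * 100 = 2.1033% -> 2.10% (2 dp)

2.10


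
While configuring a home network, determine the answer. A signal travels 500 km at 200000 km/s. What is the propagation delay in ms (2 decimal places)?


Given: distance = 500 km, speed = 200000 km/s
Delay = distance / speed = 500 / 200000 seconds
Delay in ms = 500 * 1000 / 200000
Delay = 2.5000 ms
Rounded to 2 dp = 2.50 ms

2.50


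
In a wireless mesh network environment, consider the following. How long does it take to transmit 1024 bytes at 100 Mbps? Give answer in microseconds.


Given: packet = 1024 bytes, bandwidth = 100 Mbps
Packet in bits = 1024 * 8 = 8192 bits
Bandwidth = 100 * 10^6 = 100000000 bps
Time = 8192 / 100000000 seconds
Time in us = 8192 * 10^6 / 100000000 = 81.92

81.92


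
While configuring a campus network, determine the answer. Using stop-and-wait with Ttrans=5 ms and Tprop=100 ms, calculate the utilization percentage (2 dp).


Given: Ttrans = 5 ms, Tprop = 100 ms
RTT = 2 * Tprop = 2 * 100 = 200 ms
U = Ttrans / (Ttrans + RTT)
U = 5 / (5 + 200)
U = 5 / 205 = 0.02439
U% = 2.44%

2.44


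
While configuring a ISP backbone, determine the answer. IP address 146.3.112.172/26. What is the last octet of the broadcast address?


Given: IP = 146.3.112.172, prefix = /26
Host bits = 32 - 26 = 6
Network last octet = 172 AND mask = 128
Host part size = 2^6 - 1 = 63
Broadcast last octet = 128 OR 63 = 191

191


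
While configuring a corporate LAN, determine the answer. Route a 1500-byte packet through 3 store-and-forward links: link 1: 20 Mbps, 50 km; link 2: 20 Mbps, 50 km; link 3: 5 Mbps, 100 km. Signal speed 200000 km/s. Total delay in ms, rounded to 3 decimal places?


Packet = 1500 bytes = 12000 bits. Store-and-forward: sum (t_trans + t_prop) per link.
Link 1: t_trans = 12000/(20*10^6) s = 0.6000 ms; t_prop = 50/200000 s = 0.2500 ms; subtotal = 0.8500 ms
Link 2: t_trans = 12000/(20*10^6) s = 0.6000 ms; t_prop = 50/200000 s = 0.2500 ms; subtotal = 0.8500 ms
Link 3: t_trans = 12000/(5*10^6) s = 2.4000 ms; t_prop = 100/200000 s = 0.5000 ms; subtotal = 2.9000 ms
End-to-end = 0.8500 + 0.8500 + 2.9000 = 4.6000 ms -> 4.600 ms (3 dp)

4.600


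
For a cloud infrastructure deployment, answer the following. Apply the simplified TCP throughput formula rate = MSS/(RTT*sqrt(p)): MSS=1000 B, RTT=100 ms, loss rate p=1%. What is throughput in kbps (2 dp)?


Given: MSS = 1000 bytes, RTT = 100 ms, loss = 1%
RTT in seconds = 100 / 1000 = 0.1
Loss rate = 1% = 0.01
sqrt(loss) = sqrt(0.01) = 0.1
Throughput (bytes/s) = 1000 / (0.1 * 0.1) = 100000.0000
Throughput (kbps) = 100000.0000 * 8 / 1000 = 800.000000 -> 800.00 kbps (2 dp)

800.00


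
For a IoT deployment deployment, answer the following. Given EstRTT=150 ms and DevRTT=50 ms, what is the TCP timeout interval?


Given: EstRTT = 150 ms, DevRTT = 50 ms
Timeout = EstRTT + 4 * DevRTT
4 * DevRTT = 4 * 50 = 200
Timeout = 150 + 200 = 350 ms

350


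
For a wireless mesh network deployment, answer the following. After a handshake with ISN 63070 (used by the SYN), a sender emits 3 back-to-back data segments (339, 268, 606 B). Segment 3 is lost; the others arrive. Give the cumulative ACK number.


SYN uses sequence number 63070; first data byte = ISN + 1 = 63071.
Segment 1: SEQ = 63071, len = 339 B, covers [63071, 63409]
Segment 2: SEQ = 63410, len = 268 B, covers [63410, 63677]
Segment 3: SEQ = 63678, len = 606 B, covers [63678, 64283] [LOST]
In-order data received: bytes [63071, 63677] (segments 1..2).
Segment 3 missing -> gap begins at byte 63678.
Cumulative ACK = next expected in-order byte = 63071 + 339 + 268 = 63678

63678


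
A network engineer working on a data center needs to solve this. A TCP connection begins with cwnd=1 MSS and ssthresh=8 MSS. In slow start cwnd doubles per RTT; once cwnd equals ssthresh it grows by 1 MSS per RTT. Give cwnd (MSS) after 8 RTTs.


RTT 0: cwnd = 1 MSS (initial)
RTT 1: cwnd = 2 MSS (slow start, doubled)
RTT 2: cwnd = 4 MSS (slow start, doubled)
RTT 3: cwnd = 8 MSS (slow start, doubled)
RTT 4: cwnd = 9 MSS (congestion avoidance, +1)
RTT 5: cwnd = 10 MSS (congestion avoidance, +1)
RTT 6: cwnd = 11 MSS (congestion avoidance, +1)
RTT 7: cwnd = 12 MSS (congestion avoidance, +1)
RTT 8: cwnd = 13 MSS (congestion avoidance, +1)

13


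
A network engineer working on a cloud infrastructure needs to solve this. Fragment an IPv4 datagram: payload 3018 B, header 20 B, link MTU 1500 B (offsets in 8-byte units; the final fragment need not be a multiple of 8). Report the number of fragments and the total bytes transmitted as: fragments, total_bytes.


Max data per non-final fragment = floor((MTU - header)/8)*8 = floor((1500 - 20)/8)*8 = floor(1480/8)*8 = 1480 B
Final fragment needs no 8-byte alignment: it can carry up to MTU - header = 1480 B
Non-final fragments needed = ceil((payload - 1480) / 1480) = ceil(1538/1480) = ceil(1.0392) = 2
Number of fragments = 2 + 1 = 3
Fragment sizes (data): 2 * 1480 B + 58 B (last, 58 <= 1480 OK)
Total bytes sent = payload + n_frags * header = 3018 + 3*20 = 3018 + 60 = 3078 B

3, 3078


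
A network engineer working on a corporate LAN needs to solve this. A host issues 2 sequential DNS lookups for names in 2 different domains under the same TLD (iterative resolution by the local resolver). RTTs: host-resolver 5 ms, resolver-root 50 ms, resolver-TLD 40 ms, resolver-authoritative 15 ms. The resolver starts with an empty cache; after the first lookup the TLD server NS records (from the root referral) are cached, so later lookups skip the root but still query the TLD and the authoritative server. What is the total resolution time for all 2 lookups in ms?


Lookup 1 (cold cache): local + root + TLD + auth = 5 + 50 + 40 + 15 = 110 ms
Lookups 2..2 (TLD NS cached -> skip root; new domain -> still ask TLD and auth): local + TLD + auth = 5 + 40 + 15 = 60 ms each
Remaining 1 lookups: 1 * 60 = 60 ms
Total = 110 + 60 = 170 ms

170


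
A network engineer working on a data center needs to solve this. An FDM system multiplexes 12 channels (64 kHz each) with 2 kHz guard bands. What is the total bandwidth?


Given: 12 channels, 64 kHz each, guard = 2 kHz
Channel bandwidth = 12 * 64 = 768 kHz
Guard bands = 11 gaps * 2 kHz = 22 kHz
Total = 768 + 22 = 790 kHz

790


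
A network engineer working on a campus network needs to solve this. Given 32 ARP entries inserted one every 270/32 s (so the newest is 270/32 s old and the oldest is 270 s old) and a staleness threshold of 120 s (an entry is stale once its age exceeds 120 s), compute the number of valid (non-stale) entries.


Ages are k * 270/32 s for k = 1..32 (spacing = 8.4375 s).
Entry k is valid iff k * 270/32 <= 120 iff k <= 32 * 120 / 270 = 14.2222
n_valid = floor(14.2222) = 14
(n_stale = 32 - 14 = 18)

14


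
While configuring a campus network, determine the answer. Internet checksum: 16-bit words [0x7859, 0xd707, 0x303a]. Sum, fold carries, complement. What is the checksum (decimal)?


Given words: [0x7859, 0xd707, 0x303a]
Step 1: Sum all words
Raw sum = 30809 + 55047 + 12346 = 98202
Step 2: Fold carry: (32666 + 1) = 32667
One's complement = ~32667 & 0xFFFF = 32868

32868


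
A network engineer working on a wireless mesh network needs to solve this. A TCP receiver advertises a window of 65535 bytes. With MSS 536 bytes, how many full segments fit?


Given: RWND = 65535 bytes, MSS = 536 bytes
Full segments = floor(RWND / MSS)
Full segments = floor(65535 / 536)
Full segments = floor(122.2668) = 122

122


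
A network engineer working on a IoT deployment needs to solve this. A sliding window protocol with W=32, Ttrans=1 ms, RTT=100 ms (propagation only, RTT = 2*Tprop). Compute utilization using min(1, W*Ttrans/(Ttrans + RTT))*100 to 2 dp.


Given: W = 32, Ttrans = 1 ms, RTT = 100 ms (= 2 * Tprop, Tprop = 50 ms)
Cycle time = Ttrans + RTT = 1 + 100 = 101 ms (first packet sent until its ACK returns)
W * Ttrans = 32 * 1 = 32 ms of sending per cycle
W * Ttrans / (Ttrans + RTT) = 32 / 101 = 0.316832
U = min(1, 0.316832) = 0.316832
U% = 31.68%

31.68


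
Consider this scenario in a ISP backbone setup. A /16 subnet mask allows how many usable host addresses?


Given: subnet mask /16
Host bits = 32 - 16 = 16
Total addresses = 2^16 = 65536
Usable hosts = 65536 - 2 (network + broadcast) = 65534

65534


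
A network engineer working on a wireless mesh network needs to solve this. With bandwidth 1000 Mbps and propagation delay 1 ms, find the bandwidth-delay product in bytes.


Given: bandwidth = 1000 Mbps, delay = 1 ms
BDP in bits = 1000 * 10^6 * 1 / 1000
BDP in bits = 1000000
BDP in bytes = 1000000 / 8 = 125000

125000


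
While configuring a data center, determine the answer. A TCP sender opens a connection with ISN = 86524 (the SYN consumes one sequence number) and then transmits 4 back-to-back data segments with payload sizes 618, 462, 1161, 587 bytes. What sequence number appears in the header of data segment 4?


The SYN occupies sequence number ISN = 86524, so the first data byte is ISN + 1 = 86525.
SEQ of data segment i = (ISN + 1) + sum of payload sizes of segments 1..i-1.
Segment 1: SEQ = 86525, payload = 618 bytes
Segment 2: SEQ = 87143, payload = 462 bytes
Segment 3: SEQ = 87605, payload = 1161 bytes
Segment 4: SEQ = 88766, payload = 587 bytes
SEQ of segment 4 = 86525 + 618 + 462 + 1161 = 88766

88766


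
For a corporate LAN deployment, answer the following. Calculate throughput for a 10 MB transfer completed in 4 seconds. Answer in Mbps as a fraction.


Given: file = 10 MB, time = 4 s
File in Mb = 10 * 8 = 80 Mb
Throughput = 80 / 4 Mbps
Throughput = 20 Mbps

20


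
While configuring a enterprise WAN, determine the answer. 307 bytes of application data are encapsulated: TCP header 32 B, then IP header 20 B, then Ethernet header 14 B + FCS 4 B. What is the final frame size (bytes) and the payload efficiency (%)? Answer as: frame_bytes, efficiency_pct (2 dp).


TCP segment = 307 + 32 = 339 B
IP packet = 339 + 20 = 359 B
Ethernet frame = 359 + 14 + 4 = 377 B
Efficiency = app / frame = 307 / 377 = 0.814324 = 81.4324% -> 81.43% (2 dp)

377, 81.43


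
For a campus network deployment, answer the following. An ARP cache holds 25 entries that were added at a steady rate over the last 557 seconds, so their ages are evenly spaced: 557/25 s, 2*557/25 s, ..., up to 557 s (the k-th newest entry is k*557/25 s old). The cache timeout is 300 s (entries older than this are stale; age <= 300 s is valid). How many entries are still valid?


Ages are k * 557/25 s for k = 1..25 (spacing = 22.2800 s).
Entry k is valid iff k * 557/25 <= 300 iff k <= 25 * 300 / 557 = 13.4650
n_valid = floor(13.4650) = 13
(n_stale = 25 - 13 = 12)

13


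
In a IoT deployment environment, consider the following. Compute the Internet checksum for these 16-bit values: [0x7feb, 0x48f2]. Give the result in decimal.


Given words: [0x7feb, 0x48f2]
Step 1: Sum all words
Raw sum = 32747 + 18674 = 51421
One's complement = ~51421 & 0xFFFF = 14114

14114


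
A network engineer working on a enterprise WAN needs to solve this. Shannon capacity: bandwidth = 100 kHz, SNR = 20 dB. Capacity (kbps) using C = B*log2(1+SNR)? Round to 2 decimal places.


Given: B = 100 kHz, SNR = 20 dB
SNR linear = 10^(20/10) = 100
1 + SNR = 101
log2(101) = 6.6582114828
C = 100 * 1000 * 6.6582114828 = 665821.1483 bps
C = 665.821148 kbps -> 665.82 kbps (2 dp)

665.82


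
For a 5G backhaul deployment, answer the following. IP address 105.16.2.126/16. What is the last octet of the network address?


Given: IP = 105.16.2.126, prefix = /16
Subnet mask = 255.255.0.0
Last octet of IP: 126
Last octet of mask: 0
Network last octet = 126 AND 0 = 0

0


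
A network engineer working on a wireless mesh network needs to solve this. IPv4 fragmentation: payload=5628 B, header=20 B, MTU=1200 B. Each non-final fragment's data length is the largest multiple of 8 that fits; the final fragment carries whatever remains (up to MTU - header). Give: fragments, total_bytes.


Max data per non-final fragment = floor((MTU - header)/8)*8 = floor((1200 - 20)/8)*8 = floor(1180/8)*8 = 1176 B
Final fragment needs no 8-byte alignment: it can carry up to MTU - header = 1180 B
Non-final fragments needed = ceil((payload - 1180) / 1176) = ceil(4448/1176) = ceil(3.7823) = 4
Number of fragments = 4 + 1 = 5
Fragment sizes (data): 4 * 1176 B + 924 B (last, 924 <= 1180 OK)
Total bytes sent = payload + n_frags * header = 5628 + 5*20 = 5628 + 100 = 5728 B

5, 5728


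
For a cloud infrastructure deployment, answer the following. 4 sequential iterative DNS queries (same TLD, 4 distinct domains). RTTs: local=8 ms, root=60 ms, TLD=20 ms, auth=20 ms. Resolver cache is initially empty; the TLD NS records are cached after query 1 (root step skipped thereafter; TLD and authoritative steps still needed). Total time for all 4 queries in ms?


Lookup 1 (cold cache): local + root + TLD + auth = 8 + 60 + 20 + 20 = 108 ms
Lookups 2..4 (TLD NS cached -> skip root; new domain -> still ask TLD and auth): local + TLD + auth = 8 + 20 + 20 = 48 ms each
Remaining 3 lookups: 3 * 48 = 144 ms
Total = 108 + 144 = 252 ms

252


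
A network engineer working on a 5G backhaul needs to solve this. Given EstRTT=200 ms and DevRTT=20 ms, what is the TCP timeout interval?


Given: EstRTT = 200 ms, DevRTT = 20 ms
Timeout = EstRTT + 4 * DevRTT
4 * DevRTT = 4 * 20 = 80
Timeout = 200 + 80 = 280 ms

280


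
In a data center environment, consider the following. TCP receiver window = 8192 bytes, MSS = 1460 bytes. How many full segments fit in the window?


Given: RWND = 8192 bytes, MSS = 1460 bytes
Full segments = floor(RWND / MSS)
Full segments = floor(8192 / 1460)
Full segments = floor(5.611) = 5

5


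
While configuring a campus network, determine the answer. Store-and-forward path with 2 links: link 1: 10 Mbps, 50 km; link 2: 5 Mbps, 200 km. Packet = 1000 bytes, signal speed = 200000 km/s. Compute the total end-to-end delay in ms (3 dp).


Packet = 1000 bytes = 8000 bits. Store-and-forward: sum (t_trans + t_prop) per link.
Link 1: t_trans = 8000/(10*10^6) s = 0.8000 ms; t_prop = 50/200000 s = 0.2500 ms; subtotal = 1.0500 ms
Link 2: t_trans = 8000/(5*10^6) s = 1.6000 ms; t_prop = 200/200000 s = 1.0000 ms; subtotal = 2.6000 ms
End-to-end = 1.0500 + 2.6000 = 3.6500 ms -> 3.650 ms (3 dp)

3.650


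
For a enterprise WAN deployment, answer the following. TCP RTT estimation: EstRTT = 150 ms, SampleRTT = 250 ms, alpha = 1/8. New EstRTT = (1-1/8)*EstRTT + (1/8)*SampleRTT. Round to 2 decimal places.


Given: EstRTT = 150 ms, SampleRTT = 250 ms, alpha = 1/8
New EstRTT = (1 - alpha) * EstRTT + alpha * SampleRTT
(7/8) * 150 = 131.25
(1/8) * 250 = 31.25
New EstRTT = 131.25 + 31.25 = 162.5 ms -> 162.50 ms (2 dp)

162.50


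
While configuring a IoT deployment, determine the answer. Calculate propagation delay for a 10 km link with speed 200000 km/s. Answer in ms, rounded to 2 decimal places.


Given: distance = 10 km, speed = 200000 km/s
Delay = distance / speed = 10 / 200000 seconds
Delay in ms = 10 * 1000 / 200000
Delay = 0.0500 ms
Rounded to 2 dp = 0.05 ms

0.05


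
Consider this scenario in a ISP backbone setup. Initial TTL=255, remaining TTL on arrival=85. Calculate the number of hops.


Given: initial TTL = 255, received TTL = 85
Hops = initial TTL - received TTL
Hops = 255 - 85 = 170

170


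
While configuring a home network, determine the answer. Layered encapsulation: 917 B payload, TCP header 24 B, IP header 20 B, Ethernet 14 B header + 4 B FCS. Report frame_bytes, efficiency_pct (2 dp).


TCP segment = 917 + 24 = 941 B
IP packet = 941 + 20 = 961 B
Ethernet frame = 961 + 14 + 4 = 979 B
Efficiency = app / frame = 917 / 979 = 0.936670 = 93.6670% -> 93.67% (2 dp)

979, 93.67


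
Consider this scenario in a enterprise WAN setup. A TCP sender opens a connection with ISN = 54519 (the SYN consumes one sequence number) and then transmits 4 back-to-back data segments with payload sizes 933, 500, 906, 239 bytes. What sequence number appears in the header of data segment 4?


The SYN occupies sequence number ISN = 54519, so the first data byte is ISN + 1 = 54520.
SEQ of data segment i = (ISN + 1) + sum of payload sizes of segments 1..i-1.
Segment 1: SEQ = 54520, payload = 933 bytes
Segment 2: SEQ = 55453, payload = 500 bytes
Segment 3: SEQ = 55953, payload = 906 bytes
Segment 4: SEQ = 56859, payload = 239 bytes
SEQ of segment 4 = 54520 + 933 + 500 + 906 = 56859

56859


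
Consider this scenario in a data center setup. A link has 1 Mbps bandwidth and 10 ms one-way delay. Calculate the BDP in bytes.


Given: bandwidth = 1 Mbps, delay = 10 ms
BDP in bits = 1 * 10^6 * 10 / 1000
BDP in bits = 10000
BDP in bytes = 10000 / 8 = 1250

1250


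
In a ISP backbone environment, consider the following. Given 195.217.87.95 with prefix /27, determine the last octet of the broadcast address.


Given: IP = 195.217.87.95, prefix = /27
Host bits = 32 - 27 = 5
Network last octet = 95 AND mask = 64
Host part size = 2^5 - 1 = 31
Broadcast last octet = 64 OR 31 = 95

95


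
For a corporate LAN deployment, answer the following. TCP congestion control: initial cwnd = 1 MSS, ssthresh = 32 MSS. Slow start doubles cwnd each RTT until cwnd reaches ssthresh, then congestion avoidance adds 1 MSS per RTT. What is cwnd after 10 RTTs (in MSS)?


RTT 0: cwnd = 1 MSS (initial)
RTT 1: cwnd = 2 MSS (slow start, doubled)
RTT 2: cwnd = 4 MSS (slow start, doubled)
RTT 3: cwnd = 8 MSS (slow start, doubled)
RTT 4: cwnd = 16 MSS (slow start, doubled)
RTT 5: cwnd = 32 MSS (slow start, doubled)
RTT 6: cwnd = 33 MSS (congestion avoidance, +1)
RTT 7: cwnd = 34 MSS (congestion avoidance, +1)
RTT 8: cwnd = 35 MSS (congestion avoidance, +1)
RTT 9: cwnd = 36 MSS (congestion avoidance, +1)
RTT 10: cwnd = 37 MSS (congestion avoidance, +1)

37


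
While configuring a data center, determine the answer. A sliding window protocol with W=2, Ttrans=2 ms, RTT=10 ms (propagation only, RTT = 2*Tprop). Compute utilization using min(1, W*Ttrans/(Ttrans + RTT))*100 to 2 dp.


Given: W = 2, Ttrans = 2 ms, RTT = 10 ms (= 2 * Tprop, Tprop = 5 ms)
Cycle time = Ttrans + RTT = 2 + 10 = 12 ms (first packet sent until its ACK returns)
W * Ttrans = 2 * 2 = 4 ms of sending per cycle
W * Ttrans / (Ttrans + RTT) = 4 / 12 = 0.333333
U = min(1, 0.333333) = 0.333333
U% = 33.33%

33.33


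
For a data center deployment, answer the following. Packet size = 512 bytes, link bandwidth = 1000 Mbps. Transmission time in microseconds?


Given: packet = 512 bytes, bandwidth = 1000 Mbps
Packet in bits = 512 * 8 = 4096 bits
Bandwidth = 1000 * 10^6 = 1000000000 bps
Time = 4096 / 1000000000 seconds
Time in us = 4096 * 10^6 / 1000000000 = 4.096

4.096


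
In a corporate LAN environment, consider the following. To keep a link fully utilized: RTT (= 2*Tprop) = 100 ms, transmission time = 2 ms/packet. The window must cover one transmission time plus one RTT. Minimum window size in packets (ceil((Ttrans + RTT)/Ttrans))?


Given: Ttrans = 2 ms, RTT = 100 ms (= 2 * Tprop, Tprop = 50 ms)
Time until first ACK returns = Ttrans + RTT = 2 + 100 = 102 ms
Need W * Ttrans >= Ttrans + RTT  ->  W >= (Ttrans + RTT) / Ttrans
(Ttrans + RTT) / Ttrans = 102 / 2 = 51
W_min = ceil(51) = 51

51


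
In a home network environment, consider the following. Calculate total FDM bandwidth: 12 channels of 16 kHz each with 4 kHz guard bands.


Given: 12 channels, 16 kHz each, guard = 4 kHz
Channel bandwidth = 12 * 16 = 192 kHz
Guard bands = 11 gaps * 4 kHz = 44 kHz
Total = 192 + 44 = 236 kHz

236


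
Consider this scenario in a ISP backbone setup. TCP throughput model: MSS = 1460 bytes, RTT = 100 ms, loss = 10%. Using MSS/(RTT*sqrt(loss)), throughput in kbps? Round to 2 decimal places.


Given: MSS = 1460 bytes, RTT = 100 ms, loss = 10%
RTT in seconds = 100 / 1000 = 0.1
Loss rate = 10% = 0.1
sqrt(loss) = sqrt(0.1) = 0.316227766017
Throughput (bytes/s) = 1460 / (0.1 * 0.316227766017) = 46169.2538
Throughput (kbps) = 46169.2538 * 8 / 1000 = 369.354031 -> 369.35 kbps (2 dp)

369.35


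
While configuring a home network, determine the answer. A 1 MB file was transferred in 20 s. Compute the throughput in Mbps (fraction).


Given: file = 1 MB, time = 20 s
File in Mb = 1 * 8 = 8 Mb
Throughput = 8 / 20 Mbps
Throughput = 2/5 Mbps

2/5


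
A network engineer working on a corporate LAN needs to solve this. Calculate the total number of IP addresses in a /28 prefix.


Given: CIDR prefix /28
Host bits = 32 - 28 = 4
Total addresses = 2^4 = 16

16


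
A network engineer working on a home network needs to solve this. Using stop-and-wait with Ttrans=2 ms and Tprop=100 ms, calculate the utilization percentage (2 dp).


Given: Ttrans = 2 ms, Tprop = 100 ms
RTT = 2 * Tprop = 2 * 100 = 200 ms
U = Ttrans / (Ttrans + RTT)
U = 2 / (2 + 200)
U = 2 / 202 = 0.009901
U% = 0.99%

0.99


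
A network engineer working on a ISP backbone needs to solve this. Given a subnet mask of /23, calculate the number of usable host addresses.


Given: subnet mask /23
Host bits = 32 - 23 = 9
Total addresses = 2^9 = 512
Usable hosts = 512 - 2 (network + broadcast) = 510

510


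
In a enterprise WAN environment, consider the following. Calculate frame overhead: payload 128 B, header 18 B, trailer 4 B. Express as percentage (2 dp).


Given: payload = 128 B, header = 18 B, trailer = 4 B
Overhead bytes = header + trailer = 18 + 4 = 22
Total frame = payload + overhead = 128 + 22 = 150
Overhead % = 22 / 150 * 100 = 14.6667% -> 14.67% (2 dp)

14.67


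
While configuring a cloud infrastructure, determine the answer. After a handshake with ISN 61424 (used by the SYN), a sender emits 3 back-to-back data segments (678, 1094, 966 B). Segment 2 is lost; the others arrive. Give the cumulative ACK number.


SYN uses sequence number 61424; first data byte = ISN + 1 = 61425.
Segment 1: SEQ = 61425, len = 678 B, covers [61425, 62102]
Segment 2: SEQ = 62103, len = 1094 B, covers [62103, 63196] [LOST]
Segment 3: SEQ = 63197, len = 966 B, covers [63197, 64162]
In-order data received: bytes [61425, 62102] (segments 1..1).
Segment 2 missing -> gap begins at byte 62103; later segments buffered out of order.
Cumulative ACK = next expected in-order byte = 61425 + 678 = 62103

62103


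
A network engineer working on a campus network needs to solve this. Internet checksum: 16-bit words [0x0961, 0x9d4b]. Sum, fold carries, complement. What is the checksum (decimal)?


Given words: [0x0961, 0x9d4b]
Step 1: Sum all words
Raw sum = 2401 + 40267 = 42668
One's complement = ~42668 & 0xFFFF = 22867

22867


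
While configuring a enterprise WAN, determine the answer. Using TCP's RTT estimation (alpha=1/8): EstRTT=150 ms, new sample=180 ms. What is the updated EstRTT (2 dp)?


Given: EstRTT = 150 ms, SampleRTT = 180 ms, alpha = 1/8
New EstRTT = (1 - alpha) * EstRTT + alpha * SampleRTT
(7/8) * 150 = 131.25
(1/8) * 180 = 22.5
New EstRTT = 131.25 + 22.5 = 153.75 ms -> 153.75 ms (2 dp)

153.75


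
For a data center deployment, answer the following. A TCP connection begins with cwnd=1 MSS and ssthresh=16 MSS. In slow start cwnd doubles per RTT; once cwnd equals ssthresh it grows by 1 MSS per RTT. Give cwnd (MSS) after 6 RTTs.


RTT 0: cwnd = 1 MSS (initial)
RTT 1: cwnd = 2 MSS (slow start, doubled)
RTT 2: cwnd = 4 MSS (slow start, doubled)
RTT 3: cwnd = 8 MSS (slow start, doubled)
RTT 4: cwnd = 16 MSS (slow start, doubled)
RTT 5: cwnd = 17 MSS (congestion avoidance, +1)
RTT 6: cwnd = 18 MSS (congestion avoidance, +1)

18


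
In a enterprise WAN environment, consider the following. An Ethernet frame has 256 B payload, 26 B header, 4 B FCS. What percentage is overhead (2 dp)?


Given: payload = 256 B, header = 26 B, trailer = 4 B
Overhead bytes = header + trailer = 26 + 4 = 30
Total frame = payload + overhead = 256 + 30 = 286
Overhead % = 30 / 286 * 100 = 10.4895% -> 10.49% (2 dp)

10.49


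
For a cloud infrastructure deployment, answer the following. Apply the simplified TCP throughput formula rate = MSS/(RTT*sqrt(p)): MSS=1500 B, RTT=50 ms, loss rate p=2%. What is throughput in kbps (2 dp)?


Given: MSS = 1500 bytes, RTT = 50 ms, loss = 2%
RTT in seconds = 50 / 1000 = 0.05
Loss rate = 2% = 0.02
sqrt(loss) = sqrt(0.02) = 0.141421356237
Throughput (bytes/s) = 1500 / (0.05 * 0.141421356237) = 212132.0344
Throughput (kbps) = 212132.0344 * 8 / 1000 = 1697.056275 -> 1697.06 kbps (2 dp)

1697.06


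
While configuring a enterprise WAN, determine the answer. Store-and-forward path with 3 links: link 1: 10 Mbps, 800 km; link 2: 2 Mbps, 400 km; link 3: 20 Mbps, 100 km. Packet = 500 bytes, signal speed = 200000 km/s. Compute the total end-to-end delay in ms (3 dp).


Packet = 500 bytes = 4000 bits. Store-and-forward: sum (t_trans + t_prop) per link.
Link 1: t_trans = 4000/(10*10^6) s = 0.4000 ms; t_prop = 800/200000 s = 4.0000 ms; subtotal = 4.4000 ms
Link 2: t_trans = 4000/(2*10^6) s = 2.0000 ms; t_prop = 400/200000 s = 2.0000 ms; subtotal = 4.0000 ms
Link 3: t_trans = 4000/(20*10^6) s = 0.2000 ms; t_prop = 100/200000 s = 0.5000 ms; subtotal = 0.7000 ms
End-to-end = 4.4000 + 4.0000 + 0.7000 = 9.1000 ms -> 9.100 ms (3 dp)

9.100


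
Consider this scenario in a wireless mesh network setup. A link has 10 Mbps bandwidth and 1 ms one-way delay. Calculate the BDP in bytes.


Given: bandwidth = 10 Mbps, delay = 1 ms
BDP in bits = 10 * 10^6 * 1 / 1000
BDP in bits = 10000
BDP in bytes = 10000 / 8 = 1250

1250


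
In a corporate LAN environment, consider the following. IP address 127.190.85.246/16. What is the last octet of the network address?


Given: IP = 127.190.85.246, prefix = /16
Subnet mask = 255.255.0.0
Last octet of IP: 246
Last octet of mask: 0
Network last octet = 246 AND 0 = 0

0


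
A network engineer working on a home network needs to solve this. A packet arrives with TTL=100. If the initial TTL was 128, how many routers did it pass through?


Given: initial TTL = 128, received TTL = 100
Hops = initial TTL - received TTL
Hops = 128 - 100 = 28

28
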